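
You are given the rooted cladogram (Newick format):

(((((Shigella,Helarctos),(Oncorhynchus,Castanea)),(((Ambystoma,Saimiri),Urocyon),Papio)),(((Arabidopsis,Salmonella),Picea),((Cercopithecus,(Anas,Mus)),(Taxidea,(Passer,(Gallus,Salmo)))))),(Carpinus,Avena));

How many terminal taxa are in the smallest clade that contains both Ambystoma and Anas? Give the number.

The MRCA of Ambystoma and Anas is the node subtending ((((Shigella,Helarctos),(Oncorhynchus,Castanea)),(((Ambystoma,Saimiri),Urocyon),Papio)),(((Arabidopsis,Salmonella),Picea),((Cercopithecus,(Anas,Mus)),(Taxidea,(Passer,(Gallus,Salmo)))))).
That clade contains 18 terminal taxa: Ambystoma, Anas, Arabidopsis, Castanea, Cercopithecus, Gallus, Helarctos, Mus, Oncorhynchus, Papio, Passer, Picea, Saimiri, Salmo, Salmonella, Shigella, Taxidea, Urocyon.

18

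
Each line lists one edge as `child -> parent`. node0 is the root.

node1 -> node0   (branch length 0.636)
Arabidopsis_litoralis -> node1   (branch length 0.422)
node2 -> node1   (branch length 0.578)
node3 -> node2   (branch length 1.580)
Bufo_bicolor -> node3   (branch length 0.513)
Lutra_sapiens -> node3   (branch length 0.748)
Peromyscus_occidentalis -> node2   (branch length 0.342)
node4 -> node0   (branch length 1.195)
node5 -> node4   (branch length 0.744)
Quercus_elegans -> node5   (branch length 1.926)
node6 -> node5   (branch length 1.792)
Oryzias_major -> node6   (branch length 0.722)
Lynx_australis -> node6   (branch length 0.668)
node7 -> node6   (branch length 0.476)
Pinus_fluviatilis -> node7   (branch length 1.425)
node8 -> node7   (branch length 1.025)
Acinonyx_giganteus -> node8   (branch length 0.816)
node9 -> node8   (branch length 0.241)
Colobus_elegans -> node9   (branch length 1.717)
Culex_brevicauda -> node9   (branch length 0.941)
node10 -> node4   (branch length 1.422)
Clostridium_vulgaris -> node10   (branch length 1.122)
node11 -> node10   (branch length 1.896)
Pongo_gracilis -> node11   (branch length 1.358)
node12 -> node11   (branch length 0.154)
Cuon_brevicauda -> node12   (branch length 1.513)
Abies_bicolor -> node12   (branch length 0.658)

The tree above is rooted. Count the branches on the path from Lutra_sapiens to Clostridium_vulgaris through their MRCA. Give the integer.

7

The MRCA of Lutra_sapiens and Clostridium_vulgaris is the root of the tree.
From Lutra_sapiens up to that node: 4 branches. From Clostridium_vulgaris up to the same node: 3 branches. Total: 4 + 3 = 7.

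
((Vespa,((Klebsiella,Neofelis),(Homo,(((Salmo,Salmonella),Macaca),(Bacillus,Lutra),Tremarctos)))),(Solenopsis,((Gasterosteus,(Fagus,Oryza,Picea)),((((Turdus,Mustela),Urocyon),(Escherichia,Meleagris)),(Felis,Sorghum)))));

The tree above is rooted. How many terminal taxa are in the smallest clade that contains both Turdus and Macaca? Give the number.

The MRCA of Turdus and Macaca is the root, so the clade is the entire tree.
That clade contains 22 terminal taxa: Bacillus, Escherichia, Fagus, Felis, Gasterosteus, Homo, Klebsiella, Lutra, Macaca, Meleagris, Mustela, Neofelis, Oryza, Picea, Salmo, Salmonella, Solenopsis, Sorghum, Tremarctos, Turdus, Urocyon, Vespa.

22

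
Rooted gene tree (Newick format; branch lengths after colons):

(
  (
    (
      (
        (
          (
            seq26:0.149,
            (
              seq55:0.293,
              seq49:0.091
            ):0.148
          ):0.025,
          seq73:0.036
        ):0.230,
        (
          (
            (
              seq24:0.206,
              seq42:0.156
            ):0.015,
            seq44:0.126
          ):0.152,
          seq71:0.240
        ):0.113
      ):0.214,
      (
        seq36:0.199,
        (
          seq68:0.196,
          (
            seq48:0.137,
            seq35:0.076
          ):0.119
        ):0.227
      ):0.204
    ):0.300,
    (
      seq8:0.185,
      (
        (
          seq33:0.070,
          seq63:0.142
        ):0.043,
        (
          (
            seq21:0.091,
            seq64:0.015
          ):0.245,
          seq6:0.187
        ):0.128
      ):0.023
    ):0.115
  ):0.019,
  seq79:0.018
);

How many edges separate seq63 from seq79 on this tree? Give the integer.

6

The MRCA of seq63 and seq79 is the root of the tree.
From seq63 up to that node: 5 branches. From seq79 up to the same node: 1 branch. Total: 5 + 1 = 6.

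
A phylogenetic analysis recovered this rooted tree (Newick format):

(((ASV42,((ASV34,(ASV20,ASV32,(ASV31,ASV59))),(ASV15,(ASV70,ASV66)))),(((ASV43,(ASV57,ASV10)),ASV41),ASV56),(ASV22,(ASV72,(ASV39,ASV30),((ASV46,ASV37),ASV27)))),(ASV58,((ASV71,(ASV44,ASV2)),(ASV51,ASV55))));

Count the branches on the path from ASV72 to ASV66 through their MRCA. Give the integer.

The MRCA of ASV72 and ASV66 is the node subtending ((ASV42,((ASV34,(ASV20,ASV32,(ASV31,ASV59))),(ASV15,(ASV70,ASV66)))),(((ASV43,(ASV57,ASV10)),ASV41),ASV56),(ASV22,(ASV72,(ASV39,ASV30),((ASV46,ASV37),ASV27)))).
From ASV72 up to that node: 3 branches. From ASV66 up to the same node: 5 branches. Total: 3 + 5 = 8.

8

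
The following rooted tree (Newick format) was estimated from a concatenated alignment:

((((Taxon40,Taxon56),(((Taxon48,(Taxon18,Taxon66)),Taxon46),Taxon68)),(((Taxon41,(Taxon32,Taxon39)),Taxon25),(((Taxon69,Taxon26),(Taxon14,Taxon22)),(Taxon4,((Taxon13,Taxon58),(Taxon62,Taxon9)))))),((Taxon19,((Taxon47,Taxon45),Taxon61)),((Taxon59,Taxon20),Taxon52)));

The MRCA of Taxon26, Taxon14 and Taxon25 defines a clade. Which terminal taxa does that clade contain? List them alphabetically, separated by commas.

Tracing Taxon26: it sits inside (Taxon69,Taxon26).
Tracing Taxon14: it sits inside (Taxon14,Taxon22).
Tracing Taxon25: it sits inside ((Taxon41,(Taxon32,Taxon39)),Taxon25).
The smallest clade enclosing all 3 is (((Taxon41,(Taxon32,Taxon39)),Taxon25),(((Taxon69,Taxon26),(Taxon14,Taxon22)),(Taxon4,((Taxon13,Taxon58),(Taxon62,Taxon9))))); the answer is its 13 terminal taxa in alphabetical order.

Taxon13, Taxon14, Taxon22, Taxon25, Taxon26, Taxon32, Taxon39, Taxon4, Taxon41, Taxon58, Taxon62, Taxon69, Taxon9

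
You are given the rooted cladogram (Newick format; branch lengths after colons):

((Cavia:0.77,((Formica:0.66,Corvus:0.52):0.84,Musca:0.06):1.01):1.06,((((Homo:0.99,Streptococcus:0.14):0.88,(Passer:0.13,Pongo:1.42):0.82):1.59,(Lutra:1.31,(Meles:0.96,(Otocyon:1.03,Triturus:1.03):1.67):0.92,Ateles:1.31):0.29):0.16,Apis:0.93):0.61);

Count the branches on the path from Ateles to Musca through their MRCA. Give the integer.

7

The MRCA of Ateles and Musca is the root of the tree.
From Ateles up to that node: 4 branches. From Musca up to the same node: 3 branches. Total: 4 + 3 = 7.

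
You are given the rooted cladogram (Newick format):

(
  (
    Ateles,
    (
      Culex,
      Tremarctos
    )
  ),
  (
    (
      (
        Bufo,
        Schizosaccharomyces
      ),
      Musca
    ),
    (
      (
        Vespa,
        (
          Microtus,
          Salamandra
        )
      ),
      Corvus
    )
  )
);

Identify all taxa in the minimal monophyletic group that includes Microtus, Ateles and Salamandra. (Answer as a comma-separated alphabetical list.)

Ateles, Bufo, Corvus, Culex, Microtus, Musca, Salamandra, Schizosaccharomyces, Tremarctos, Vespa

Tracing Microtus: it sits inside (Microtus,Salamandra).
Tracing Ateles: it sits inside (Ateles,(Culex,Tremarctos)).
Tracing Salamandra: it sits inside (Microtus,Salamandra).
The smallest clade enclosing all 3 is the whole tree (their MRCA is the root), so the answer is all 10 tips in alphabetical order.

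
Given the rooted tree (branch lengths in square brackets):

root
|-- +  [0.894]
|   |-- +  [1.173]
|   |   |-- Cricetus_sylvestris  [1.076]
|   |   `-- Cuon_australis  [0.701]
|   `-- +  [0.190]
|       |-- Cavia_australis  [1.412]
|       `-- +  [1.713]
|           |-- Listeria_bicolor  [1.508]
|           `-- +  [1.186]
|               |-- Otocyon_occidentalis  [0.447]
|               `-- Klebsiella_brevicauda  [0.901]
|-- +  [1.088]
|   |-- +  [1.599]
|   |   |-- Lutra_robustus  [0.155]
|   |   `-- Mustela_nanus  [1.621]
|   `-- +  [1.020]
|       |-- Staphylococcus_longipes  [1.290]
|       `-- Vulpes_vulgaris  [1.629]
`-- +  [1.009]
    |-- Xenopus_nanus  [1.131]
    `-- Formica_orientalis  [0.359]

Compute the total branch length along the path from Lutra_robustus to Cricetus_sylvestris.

The path runs Lutra_robustus → … → MRCA → … → Cricetus_sylvestris; the MRCA is the root of the tree.
Branch lengths along that path: 0.155 + 1.599 + 1.088 + 0.894 + 1.173 + 1.076 = 5.985.

5.985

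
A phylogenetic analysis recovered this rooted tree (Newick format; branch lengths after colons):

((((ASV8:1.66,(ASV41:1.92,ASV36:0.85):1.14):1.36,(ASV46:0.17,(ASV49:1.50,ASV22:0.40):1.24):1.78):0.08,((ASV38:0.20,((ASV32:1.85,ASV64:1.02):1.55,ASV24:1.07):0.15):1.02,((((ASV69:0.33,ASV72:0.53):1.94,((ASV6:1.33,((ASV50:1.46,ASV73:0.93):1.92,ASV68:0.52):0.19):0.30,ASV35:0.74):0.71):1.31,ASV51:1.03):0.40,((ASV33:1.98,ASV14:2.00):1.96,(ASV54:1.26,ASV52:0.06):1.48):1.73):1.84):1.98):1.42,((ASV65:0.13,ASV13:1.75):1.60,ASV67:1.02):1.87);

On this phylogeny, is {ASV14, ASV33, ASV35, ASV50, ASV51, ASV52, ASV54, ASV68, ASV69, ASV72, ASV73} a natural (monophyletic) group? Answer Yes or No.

No

The MRCA of the listed taxa subtends ((((ASV69,ASV72),((ASV6,((ASV50,ASV73),ASV68)),ASV35)),ASV51),((ASV33,ASV14),(ASV54,ASV52))).
That clade also contains ASV6, which is not in the proposed group, so the group is not monophyletic.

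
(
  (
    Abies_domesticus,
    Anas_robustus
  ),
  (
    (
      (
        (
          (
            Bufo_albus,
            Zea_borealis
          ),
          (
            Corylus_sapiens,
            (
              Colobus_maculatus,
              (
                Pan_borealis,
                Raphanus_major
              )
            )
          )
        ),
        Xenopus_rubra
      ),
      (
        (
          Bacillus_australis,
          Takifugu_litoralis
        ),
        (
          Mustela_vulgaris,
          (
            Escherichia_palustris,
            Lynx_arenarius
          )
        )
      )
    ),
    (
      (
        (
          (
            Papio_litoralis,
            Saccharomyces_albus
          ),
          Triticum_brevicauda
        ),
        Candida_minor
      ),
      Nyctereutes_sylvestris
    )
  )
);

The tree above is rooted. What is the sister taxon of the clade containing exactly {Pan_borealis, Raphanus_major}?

The clade containing exactly {Pan_borealis, Raphanus_major} attaches to the tree at the node subtending (Colobus_maculatus,(Pan_borealis,Raphanus_major)).
The other lineage descending from that same node — the sister group — is the single tip Colobus_maculatus.

Colobus_maculatus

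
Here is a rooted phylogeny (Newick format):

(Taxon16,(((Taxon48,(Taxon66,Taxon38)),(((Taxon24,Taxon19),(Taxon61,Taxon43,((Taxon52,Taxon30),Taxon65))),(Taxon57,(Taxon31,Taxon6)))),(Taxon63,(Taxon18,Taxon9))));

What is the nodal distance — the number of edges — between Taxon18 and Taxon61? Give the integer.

The MRCA of Taxon18 and Taxon61 is the node subtending (((Taxon48,(Taxon66,Taxon38)),(((Taxon24,Taxon19),(Taxon61,Taxon43,((Taxon52,Taxon30),Taxon65))),(Taxon57,(Taxon31,Taxon6)))),(Taxon63,(Taxon18,Taxon9))).
From Taxon18 up to that node: 3 branches. From Taxon61 up to the same node: 5 branches. Total: 3 + 5 = 8.

8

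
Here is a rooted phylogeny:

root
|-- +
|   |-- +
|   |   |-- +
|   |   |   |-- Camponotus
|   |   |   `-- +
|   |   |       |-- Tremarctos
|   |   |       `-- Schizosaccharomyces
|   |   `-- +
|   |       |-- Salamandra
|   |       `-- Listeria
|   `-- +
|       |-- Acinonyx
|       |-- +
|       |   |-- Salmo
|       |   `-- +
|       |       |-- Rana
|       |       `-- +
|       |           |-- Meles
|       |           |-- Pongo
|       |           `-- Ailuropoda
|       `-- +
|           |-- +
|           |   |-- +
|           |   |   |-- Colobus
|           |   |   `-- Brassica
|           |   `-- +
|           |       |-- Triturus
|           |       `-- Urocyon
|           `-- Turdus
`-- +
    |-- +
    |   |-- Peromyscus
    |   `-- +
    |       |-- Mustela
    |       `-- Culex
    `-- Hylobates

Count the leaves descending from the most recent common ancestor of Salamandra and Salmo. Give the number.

16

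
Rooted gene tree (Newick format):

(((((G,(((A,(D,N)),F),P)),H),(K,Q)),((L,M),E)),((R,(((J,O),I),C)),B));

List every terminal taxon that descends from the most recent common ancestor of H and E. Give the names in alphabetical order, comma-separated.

Tracing H: it sits inside ((G,(((A,(D,N)),F),P)),H).
Tracing E: it sits inside ((L,M),E).
The smallest clade enclosing both is ((((G,(((A,(D,N)),F),P)),H),(K,Q)),((L,M),E)); the answer is its 12 terminal taxa in alphabetical order.

A, D, E, F, G, H, K, L, M, N, P, Q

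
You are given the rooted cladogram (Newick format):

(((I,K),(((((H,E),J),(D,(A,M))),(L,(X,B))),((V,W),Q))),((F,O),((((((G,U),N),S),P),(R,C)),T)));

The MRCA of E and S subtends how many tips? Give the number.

The MRCA of E and S is the root, so the clade is the entire tree.
That clade contains 24 terminal taxa: A, B, C, D, E, F, G, H, I, J, K, L, M, N, O, P, Q, R, S, T, U, V, W, X.

24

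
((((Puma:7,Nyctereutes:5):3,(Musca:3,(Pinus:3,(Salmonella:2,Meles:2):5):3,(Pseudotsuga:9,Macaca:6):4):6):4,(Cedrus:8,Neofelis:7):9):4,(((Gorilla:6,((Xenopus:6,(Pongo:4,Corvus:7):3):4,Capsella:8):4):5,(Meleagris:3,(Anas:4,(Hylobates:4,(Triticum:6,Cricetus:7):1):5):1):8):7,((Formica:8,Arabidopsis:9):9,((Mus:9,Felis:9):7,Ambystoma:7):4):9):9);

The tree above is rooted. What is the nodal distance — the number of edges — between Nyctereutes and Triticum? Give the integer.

11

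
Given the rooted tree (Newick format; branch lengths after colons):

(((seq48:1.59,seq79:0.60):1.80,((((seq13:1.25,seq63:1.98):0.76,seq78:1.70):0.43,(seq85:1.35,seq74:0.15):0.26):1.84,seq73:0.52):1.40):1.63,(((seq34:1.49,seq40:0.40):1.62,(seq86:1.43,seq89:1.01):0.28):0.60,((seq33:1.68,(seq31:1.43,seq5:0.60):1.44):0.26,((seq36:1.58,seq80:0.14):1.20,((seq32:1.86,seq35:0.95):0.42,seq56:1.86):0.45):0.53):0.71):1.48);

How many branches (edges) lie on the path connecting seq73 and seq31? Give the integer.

8

The MRCA of seq73 and seq31 is the root of the tree.
From seq73 up to that node: 3 branches. From seq31 up to the same node: 5 branches. Total: 3 + 5 = 8.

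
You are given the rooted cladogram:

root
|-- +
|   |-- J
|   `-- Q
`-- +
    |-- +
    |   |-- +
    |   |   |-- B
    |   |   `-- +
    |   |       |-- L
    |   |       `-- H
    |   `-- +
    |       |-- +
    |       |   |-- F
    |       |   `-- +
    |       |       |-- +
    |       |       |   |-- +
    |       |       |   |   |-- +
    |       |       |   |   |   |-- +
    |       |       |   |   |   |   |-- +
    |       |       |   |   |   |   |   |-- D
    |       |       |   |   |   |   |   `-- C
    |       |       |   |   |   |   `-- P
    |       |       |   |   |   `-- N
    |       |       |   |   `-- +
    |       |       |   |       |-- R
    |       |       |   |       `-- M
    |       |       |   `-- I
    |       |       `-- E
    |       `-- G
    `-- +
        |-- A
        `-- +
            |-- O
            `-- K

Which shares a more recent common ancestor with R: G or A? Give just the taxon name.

The MRCA of R and G subtends ((F,((((((D,C),P),N),(R,M)),I),E)),G) (10 taxa).
The MRCA of R and A subtends (((B,(L,H)),((F,((((((D,C),P),N),(R,M)),I),E)),G)),(A,(O,K))) (16 taxa).
The first is nested inside the second, so R shares a more recent common ancestor with G.

G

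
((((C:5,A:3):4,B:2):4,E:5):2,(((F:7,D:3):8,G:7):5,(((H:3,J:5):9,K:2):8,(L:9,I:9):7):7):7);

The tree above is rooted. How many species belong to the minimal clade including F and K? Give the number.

8

The MRCA of F and K is the node subtending (((F,D),G),(((H,J),K),(L,I))).
That clade contains 8 terminal taxa: D, F, G, H, I, J, K, L.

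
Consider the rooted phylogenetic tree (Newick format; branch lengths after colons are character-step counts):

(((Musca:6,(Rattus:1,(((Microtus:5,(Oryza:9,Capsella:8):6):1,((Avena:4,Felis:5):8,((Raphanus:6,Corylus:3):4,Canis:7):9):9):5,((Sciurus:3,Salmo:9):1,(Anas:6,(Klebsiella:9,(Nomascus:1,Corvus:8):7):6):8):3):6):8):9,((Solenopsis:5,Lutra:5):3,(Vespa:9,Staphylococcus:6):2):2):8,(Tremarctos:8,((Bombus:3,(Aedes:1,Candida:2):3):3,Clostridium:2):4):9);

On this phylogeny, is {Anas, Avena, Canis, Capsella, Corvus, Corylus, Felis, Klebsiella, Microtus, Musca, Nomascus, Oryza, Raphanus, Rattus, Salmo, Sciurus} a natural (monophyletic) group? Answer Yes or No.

Yes

The most recent common ancestor of these taxa subtends (Musca,(Rattus,(((Microtus,(Oryza,Capsella)),((Avena,Felis),((Raphanus,Corylus),Canis))),((Sciurus,Salmo),(Anas,(Klebsiella,(Nomascus,Corvus))))))).
That clade has exactly 16 tips — every listed taxon and nothing else — so the group is monophyletic.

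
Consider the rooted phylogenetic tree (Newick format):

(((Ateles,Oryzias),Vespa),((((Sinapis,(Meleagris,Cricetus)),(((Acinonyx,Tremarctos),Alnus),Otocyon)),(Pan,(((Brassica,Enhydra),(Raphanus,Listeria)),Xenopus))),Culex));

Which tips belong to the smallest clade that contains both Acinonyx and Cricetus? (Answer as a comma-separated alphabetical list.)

Tracing Acinonyx: it sits inside (Acinonyx,Tremarctos).
Tracing Cricetus: it sits inside (Meleagris,Cricetus).
The smallest clade enclosing both is ((Sinapis,(Meleagris,Cricetus)),(((Acinonyx,Tremarctos),Alnus),Otocyon)); the answer is its 7 terminal taxa in alphabetical order.

Acinonyx, Alnus, Cricetus, Meleagris, Otocyon, Sinapis, Tremarctos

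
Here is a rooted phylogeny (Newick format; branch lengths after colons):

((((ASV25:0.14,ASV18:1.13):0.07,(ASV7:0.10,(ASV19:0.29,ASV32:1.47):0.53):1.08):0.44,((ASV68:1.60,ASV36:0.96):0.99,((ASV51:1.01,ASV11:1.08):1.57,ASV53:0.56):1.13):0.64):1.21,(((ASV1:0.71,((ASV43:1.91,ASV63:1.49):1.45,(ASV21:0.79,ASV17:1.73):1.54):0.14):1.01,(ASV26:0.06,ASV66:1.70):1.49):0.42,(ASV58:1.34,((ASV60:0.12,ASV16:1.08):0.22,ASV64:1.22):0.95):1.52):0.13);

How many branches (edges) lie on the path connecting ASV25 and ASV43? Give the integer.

The MRCA of ASV25 and ASV43 is the root of the tree.
From ASV25 up to that node: 4 branches. From ASV43 up to the same node: 6 branches. Total: 4 + 6 = 10.

10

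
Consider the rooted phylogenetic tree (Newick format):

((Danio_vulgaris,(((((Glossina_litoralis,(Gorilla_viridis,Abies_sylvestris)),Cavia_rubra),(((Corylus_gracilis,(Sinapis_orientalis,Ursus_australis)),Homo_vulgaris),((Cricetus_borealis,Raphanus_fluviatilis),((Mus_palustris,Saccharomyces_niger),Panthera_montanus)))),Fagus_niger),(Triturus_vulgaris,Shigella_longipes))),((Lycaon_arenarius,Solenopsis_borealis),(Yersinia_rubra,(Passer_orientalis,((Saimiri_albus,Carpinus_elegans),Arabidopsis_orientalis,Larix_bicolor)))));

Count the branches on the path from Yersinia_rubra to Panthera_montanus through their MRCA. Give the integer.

The MRCA of Yersinia_rubra and Panthera_montanus is the root of the tree.
From Yersinia_rubra up to that node: 3 branches. From Panthera_montanus up to the same node: 8 branches. Total: 3 + 8 = 11.

11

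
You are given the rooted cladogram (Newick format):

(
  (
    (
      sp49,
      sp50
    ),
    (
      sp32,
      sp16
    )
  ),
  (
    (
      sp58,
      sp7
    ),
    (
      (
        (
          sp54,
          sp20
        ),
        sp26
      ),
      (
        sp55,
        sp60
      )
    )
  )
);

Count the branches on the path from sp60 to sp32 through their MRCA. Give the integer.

7

The MRCA of sp60 and sp32 is the root of the tree.
From sp60 up to that node: 4 branches. From sp32 up to the same node: 3 branches. Total: 4 + 3 = 7.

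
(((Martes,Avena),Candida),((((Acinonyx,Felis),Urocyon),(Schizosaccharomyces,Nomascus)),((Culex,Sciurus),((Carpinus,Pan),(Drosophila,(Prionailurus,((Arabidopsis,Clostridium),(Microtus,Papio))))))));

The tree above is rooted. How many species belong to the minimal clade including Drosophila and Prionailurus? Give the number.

6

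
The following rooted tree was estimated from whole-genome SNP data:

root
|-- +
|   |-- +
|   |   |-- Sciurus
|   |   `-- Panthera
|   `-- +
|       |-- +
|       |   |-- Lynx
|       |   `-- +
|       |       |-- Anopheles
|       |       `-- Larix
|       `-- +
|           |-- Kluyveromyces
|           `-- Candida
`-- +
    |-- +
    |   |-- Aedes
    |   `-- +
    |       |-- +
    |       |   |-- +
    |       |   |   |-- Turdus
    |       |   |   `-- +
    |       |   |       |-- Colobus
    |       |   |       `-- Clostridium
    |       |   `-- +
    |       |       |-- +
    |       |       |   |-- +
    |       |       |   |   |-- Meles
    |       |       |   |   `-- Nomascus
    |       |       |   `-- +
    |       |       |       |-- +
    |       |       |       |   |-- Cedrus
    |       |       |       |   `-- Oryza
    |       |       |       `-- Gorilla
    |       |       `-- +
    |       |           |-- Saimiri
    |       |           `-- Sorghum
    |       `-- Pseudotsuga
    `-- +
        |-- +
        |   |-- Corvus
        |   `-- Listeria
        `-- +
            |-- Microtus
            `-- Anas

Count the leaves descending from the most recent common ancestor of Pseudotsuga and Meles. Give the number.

11

The MRCA of Pseudotsuga and Meles is the node subtending (((Turdus,(Colobus,Clostridium)),(((Meles,Nomascus),((Cedrus,Oryza),Gorilla)),(Saimiri,Sorghum))),Pseudotsuga).
That clade contains 11 terminal taxa: Cedrus, Clostridium, Colobus, Gorilla, Meles, Nomascus, Oryza, Pseudotsuga, Saimiri, Sorghum, Turdus.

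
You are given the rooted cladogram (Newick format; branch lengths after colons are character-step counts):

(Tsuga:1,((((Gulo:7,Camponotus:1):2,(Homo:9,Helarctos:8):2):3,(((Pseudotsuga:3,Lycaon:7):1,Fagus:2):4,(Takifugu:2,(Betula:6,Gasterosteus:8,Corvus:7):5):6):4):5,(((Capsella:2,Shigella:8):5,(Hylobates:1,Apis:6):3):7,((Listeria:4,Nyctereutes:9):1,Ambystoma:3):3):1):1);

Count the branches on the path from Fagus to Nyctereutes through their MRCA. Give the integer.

8

The MRCA of Fagus and Nyctereutes is the node subtending ((((Gulo,Camponotus),(Homo,Helarctos)),(((Pseudotsuga,Lycaon),Fagus),(Takifugu,(Betula,Gasterosteus,Corvus)))),(((Capsella,Shigella),(Hylobates,Apis)),((Listeria,Nyctereutes),Ambystoma))).
From Fagus up to that node: 4 branches. From Nyctereutes up to the same node: 4 branches. Total: 4 + 4 = 8.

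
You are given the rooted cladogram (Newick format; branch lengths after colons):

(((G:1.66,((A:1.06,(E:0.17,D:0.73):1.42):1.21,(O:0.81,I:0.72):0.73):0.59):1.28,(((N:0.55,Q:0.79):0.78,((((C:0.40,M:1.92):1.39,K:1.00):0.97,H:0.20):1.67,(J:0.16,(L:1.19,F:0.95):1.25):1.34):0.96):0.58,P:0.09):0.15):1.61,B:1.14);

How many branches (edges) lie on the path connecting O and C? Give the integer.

The MRCA of O and C is the node subtending ((G,((A,(E,D)),(O,I))),(((N,Q),((((C,M),K),H),(J,(L,F)))),P)).
From O up to that node: 4 branches. From C up to the same node: 7 branches. Total: 4 + 7 = 11.

11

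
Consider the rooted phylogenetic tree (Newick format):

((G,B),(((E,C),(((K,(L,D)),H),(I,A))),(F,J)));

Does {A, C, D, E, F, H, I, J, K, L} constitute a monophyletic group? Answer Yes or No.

Yes

The most recent common ancestor of these taxa subtends (((E,C),(((K,(L,D)),H),(I,A))),(F,J)).
That clade has exactly 10 tips — every listed taxon and nothing else — so the group is monophyletic.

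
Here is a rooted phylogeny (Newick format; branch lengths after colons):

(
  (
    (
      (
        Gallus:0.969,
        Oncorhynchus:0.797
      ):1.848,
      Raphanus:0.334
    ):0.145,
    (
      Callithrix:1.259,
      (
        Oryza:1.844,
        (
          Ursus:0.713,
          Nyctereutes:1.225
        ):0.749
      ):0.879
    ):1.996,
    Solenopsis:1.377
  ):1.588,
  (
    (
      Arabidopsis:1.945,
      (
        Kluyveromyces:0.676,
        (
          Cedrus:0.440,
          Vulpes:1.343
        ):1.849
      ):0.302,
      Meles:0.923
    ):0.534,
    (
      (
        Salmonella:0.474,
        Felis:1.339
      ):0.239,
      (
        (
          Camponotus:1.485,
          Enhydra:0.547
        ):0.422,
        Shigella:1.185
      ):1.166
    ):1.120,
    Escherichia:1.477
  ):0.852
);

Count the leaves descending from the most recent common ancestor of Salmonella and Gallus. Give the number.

The MRCA of Salmonella and Gallus is the root, so the clade is the entire tree.
That clade contains 19 terminal taxa: Arabidopsis, Callithrix, Camponotus, Cedrus, Enhydra, Escherichia, Felis, Gallus, Kluyveromyces, Meles, Nyctereutes, Oncorhynchus, Oryza, Raphanus, Salmonella, Shigella, Solenopsis, Ursus, Vulpes.

19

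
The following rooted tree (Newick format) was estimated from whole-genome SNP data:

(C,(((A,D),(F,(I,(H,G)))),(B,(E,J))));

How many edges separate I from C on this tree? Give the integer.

The MRCA of I and C is the root of the tree.
From I up to that node: 5 branches. From C up to the same node: 1 branch. Total: 5 + 1 = 6.

6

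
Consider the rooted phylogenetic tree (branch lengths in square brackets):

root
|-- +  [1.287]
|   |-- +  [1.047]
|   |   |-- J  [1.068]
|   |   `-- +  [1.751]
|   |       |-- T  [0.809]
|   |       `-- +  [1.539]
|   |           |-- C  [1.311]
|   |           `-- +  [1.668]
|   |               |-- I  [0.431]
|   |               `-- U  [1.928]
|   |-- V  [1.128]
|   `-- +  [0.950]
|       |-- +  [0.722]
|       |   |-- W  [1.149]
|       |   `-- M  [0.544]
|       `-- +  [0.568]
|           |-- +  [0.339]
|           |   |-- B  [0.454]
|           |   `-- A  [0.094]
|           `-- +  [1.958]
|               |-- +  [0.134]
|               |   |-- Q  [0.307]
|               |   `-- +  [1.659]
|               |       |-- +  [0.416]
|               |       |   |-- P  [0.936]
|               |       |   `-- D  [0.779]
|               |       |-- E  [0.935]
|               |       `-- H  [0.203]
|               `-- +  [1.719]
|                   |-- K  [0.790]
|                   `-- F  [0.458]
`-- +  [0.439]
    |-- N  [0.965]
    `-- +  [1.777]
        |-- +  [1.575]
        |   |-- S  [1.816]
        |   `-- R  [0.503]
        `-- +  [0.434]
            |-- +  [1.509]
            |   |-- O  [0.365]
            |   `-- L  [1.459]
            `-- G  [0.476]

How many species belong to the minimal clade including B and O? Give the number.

23

The MRCA of B and O is the root, so the clade is the entire tree.
That clade contains 23 terminal taxa: A, B, C, D, E, F, G, H, I, J, K, L, M, N, O, P, Q, R, S, T, U, V, W.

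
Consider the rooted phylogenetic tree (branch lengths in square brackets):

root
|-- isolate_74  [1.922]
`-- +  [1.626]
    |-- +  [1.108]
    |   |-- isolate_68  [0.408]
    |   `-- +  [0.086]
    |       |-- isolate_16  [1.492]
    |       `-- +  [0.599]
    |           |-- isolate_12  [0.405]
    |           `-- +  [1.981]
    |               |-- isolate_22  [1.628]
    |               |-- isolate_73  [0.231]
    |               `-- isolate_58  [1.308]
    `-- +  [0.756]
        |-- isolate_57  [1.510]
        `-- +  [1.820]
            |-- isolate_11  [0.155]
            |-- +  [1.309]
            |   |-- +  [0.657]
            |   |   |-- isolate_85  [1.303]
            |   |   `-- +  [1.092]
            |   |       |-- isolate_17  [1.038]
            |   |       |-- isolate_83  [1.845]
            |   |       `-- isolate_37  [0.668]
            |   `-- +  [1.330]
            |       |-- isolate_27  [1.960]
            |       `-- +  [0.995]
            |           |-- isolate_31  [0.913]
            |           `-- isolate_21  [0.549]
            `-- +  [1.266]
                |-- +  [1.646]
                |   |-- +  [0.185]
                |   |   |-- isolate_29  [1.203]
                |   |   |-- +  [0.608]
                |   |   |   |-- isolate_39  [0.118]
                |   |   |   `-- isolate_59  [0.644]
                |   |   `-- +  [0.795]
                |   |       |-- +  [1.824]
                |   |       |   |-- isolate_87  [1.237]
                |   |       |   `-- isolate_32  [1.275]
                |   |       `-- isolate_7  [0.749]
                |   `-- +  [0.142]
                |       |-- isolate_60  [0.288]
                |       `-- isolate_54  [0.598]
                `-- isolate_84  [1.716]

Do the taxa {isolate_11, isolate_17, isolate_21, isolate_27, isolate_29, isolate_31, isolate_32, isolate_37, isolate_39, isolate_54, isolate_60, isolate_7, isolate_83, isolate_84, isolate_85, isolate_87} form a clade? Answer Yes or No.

The MRCA of the listed taxa subtends (isolate_11,((isolate_85,(isolate_17,isolate_83,isolate_37)),(isolate_27,(isolate_31,isolate_21))),(((isolate_29,(isolate_39,isolate_59),((isolate_87,isolate_32),isolate_7)),(isolate_60,isolate_54)),isolate_84)).
That clade also contains isolate_59, which is not in the proposed group, so the group is not monophyletic.

No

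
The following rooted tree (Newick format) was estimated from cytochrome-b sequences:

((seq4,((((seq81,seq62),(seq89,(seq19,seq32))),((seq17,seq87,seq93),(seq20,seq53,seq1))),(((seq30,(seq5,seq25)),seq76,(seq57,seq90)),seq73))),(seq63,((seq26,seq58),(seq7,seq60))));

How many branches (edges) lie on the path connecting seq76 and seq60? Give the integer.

The MRCA of seq76 and seq60 is the root of the tree.
From seq76 up to that node: 5 branches. From seq60 up to the same node: 4 branches. Total: 5 + 4 = 9.

9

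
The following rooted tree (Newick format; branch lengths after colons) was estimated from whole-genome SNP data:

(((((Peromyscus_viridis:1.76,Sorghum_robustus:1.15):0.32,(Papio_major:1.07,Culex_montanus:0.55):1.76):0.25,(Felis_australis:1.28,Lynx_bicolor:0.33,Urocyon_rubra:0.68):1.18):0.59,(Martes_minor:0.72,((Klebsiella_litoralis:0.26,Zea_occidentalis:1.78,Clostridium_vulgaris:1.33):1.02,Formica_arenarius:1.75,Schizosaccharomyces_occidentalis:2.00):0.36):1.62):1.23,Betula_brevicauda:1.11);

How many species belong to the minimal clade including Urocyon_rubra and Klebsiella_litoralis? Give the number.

13

The MRCA of Urocyon_rubra and Klebsiella_litoralis is the node subtending ((((Peromyscus_viridis,Sorghum_robustus),(Papio_major,Culex_montanus)),(Felis_australis,Lynx_bicolor,Urocyon_rubra)),(Martes_minor,((Klebsiella_litoralis,Zea_occidentalis,Clostridium_vulgaris),Formica_arenarius,Schizosaccharomyces_occidentalis))).
That clade contains 13 terminal taxa: Clostridium_vulgaris, Culex_montanus, Felis_australis, Formica_arenarius, Klebsiella_litoralis, Lynx_bicolor, Martes_minor, Papio_major, Peromyscus_viridis, Schizosaccharomyces_occidentalis, Sorghum_robustus, Urocyon_rubra, Zea_occidentalis.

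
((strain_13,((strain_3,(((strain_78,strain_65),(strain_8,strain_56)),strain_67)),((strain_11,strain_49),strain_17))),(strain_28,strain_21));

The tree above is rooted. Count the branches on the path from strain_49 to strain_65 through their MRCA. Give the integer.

8

The MRCA of strain_49 and strain_65 is the node subtending ((strain_3,(((strain_78,strain_65),(strain_8,strain_56)),strain_67)),((strain_11,strain_49),strain_17)).
From strain_49 up to that node: 3 branches. From strain_65 up to the same node: 5 branches. Total: 3 + 5 = 8.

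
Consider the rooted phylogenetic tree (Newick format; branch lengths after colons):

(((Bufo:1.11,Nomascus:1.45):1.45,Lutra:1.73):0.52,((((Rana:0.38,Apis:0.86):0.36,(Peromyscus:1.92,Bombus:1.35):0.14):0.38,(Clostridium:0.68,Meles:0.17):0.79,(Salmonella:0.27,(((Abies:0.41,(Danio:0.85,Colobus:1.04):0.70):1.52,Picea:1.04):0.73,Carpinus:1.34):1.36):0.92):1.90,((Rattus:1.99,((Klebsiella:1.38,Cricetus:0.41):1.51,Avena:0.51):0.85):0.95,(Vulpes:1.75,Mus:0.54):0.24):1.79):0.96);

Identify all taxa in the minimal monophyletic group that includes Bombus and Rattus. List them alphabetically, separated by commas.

Tracing Bombus: it sits inside (Peromyscus,Bombus).
Tracing Rattus: it sits inside (Rattus,((Klebsiella,Cricetus),Avena)).
The smallest clade enclosing both is ((((Rana,Apis),(Peromyscus,Bombus)),(Clostridium,Meles),(Salmonella,(((Abies,(Danio,Colobus)),Picea),Carpinus))),((Rattus,((Klebsiella,Cricetus),Avena)),(Vulpes,Mus))); the answer is its 18 terminal taxa in alphabetical order.

Abies, Apis, Avena, Bombus, Carpinus, Clostridium, Colobus, Cricetus, Danio, Klebsiella, Meles, Mus, Peromyscus, Picea, Rana, Rattus, Salmonella, Vulpes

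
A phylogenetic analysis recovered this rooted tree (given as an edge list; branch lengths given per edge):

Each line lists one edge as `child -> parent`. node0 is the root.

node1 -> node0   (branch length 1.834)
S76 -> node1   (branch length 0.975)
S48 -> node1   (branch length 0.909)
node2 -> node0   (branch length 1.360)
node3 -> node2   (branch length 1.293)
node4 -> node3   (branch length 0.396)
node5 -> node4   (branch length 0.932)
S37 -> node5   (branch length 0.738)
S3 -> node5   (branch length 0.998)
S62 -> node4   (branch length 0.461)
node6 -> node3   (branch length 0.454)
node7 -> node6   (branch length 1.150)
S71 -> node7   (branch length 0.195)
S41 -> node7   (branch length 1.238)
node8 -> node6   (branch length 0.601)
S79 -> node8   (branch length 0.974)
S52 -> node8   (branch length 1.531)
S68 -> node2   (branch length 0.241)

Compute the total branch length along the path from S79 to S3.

The path runs S79 → … → MRCA → … → S3; the MRCA is the node subtending (((S37,S3),S62),((S71,S41),(S79,S52))).
Branch lengths along that path: 0.974 + 0.601 + 0.454 + 0.396 + 0.932 + 0.998 = 4.355.

4.355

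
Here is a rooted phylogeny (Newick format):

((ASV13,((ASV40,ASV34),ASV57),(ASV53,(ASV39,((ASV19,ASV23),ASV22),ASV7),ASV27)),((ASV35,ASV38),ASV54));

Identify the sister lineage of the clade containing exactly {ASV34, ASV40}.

The clade containing exactly {ASV34, ASV40} attaches to the tree at the node subtending ((ASV40,ASV34),ASV57).
The other lineage descending from that same node — the sister group — is the single tip ASV57.

ASV57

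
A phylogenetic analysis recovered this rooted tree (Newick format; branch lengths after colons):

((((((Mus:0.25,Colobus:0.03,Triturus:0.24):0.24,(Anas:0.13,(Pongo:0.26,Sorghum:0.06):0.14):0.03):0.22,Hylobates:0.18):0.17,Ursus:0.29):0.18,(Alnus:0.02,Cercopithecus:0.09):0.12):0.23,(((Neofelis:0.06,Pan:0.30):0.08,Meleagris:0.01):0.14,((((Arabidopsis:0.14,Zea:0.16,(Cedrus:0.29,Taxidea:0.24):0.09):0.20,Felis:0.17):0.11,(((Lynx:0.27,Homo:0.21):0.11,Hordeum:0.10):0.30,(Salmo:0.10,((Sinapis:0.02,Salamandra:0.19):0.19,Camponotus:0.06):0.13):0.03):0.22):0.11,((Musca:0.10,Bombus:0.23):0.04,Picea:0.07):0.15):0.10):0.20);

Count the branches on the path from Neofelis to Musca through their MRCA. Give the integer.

The MRCA of Neofelis and Musca is the node subtending (((Neofelis,Pan),Meleagris),((((Arabidopsis,Zea,(Cedrus,Taxidea)),Felis),(((Lynx,Homo),Hordeum),(Salmo,((Sinapis,Salamandra),Camponotus)))),((Musca,Bombus),Picea))).
From Neofelis up to that node: 3 branches. From Musca up to the same node: 4 branches. Total: 3 + 4 = 7.

7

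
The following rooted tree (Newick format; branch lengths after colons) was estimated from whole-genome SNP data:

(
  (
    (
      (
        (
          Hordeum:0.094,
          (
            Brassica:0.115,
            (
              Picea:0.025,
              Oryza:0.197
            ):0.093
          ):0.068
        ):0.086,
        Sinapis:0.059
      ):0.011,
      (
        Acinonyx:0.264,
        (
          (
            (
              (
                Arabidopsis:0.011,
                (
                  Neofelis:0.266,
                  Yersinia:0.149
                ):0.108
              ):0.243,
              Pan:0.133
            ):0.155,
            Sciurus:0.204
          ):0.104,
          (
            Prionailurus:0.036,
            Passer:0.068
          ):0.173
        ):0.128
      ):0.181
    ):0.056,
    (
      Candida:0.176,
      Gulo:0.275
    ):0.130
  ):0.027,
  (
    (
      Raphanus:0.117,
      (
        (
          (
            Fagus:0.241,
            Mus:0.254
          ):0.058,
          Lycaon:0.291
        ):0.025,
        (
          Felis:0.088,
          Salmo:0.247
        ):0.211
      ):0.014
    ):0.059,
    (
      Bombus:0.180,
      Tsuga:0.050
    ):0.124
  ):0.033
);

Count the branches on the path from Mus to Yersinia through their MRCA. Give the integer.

15

The MRCA of Mus and Yersinia is the root of the tree.
From Mus up to that node: 6 branches. From Yersinia up to the same node: 9 branches. Total: 6 + 9 = 15.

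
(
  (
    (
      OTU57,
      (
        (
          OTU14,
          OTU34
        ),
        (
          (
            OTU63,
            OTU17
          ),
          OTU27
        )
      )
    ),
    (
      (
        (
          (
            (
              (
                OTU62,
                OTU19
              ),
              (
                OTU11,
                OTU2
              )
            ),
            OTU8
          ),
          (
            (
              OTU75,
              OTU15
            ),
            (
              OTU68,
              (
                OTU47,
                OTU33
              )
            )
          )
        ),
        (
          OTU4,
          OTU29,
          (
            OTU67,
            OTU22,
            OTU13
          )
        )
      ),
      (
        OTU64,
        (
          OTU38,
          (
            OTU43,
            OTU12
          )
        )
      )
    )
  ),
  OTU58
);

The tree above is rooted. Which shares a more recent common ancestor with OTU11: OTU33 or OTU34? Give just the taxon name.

OTU33

The MRCA of OTU11 and OTU33 subtends ((((OTU62,OTU19),(OTU11,OTU2)),OTU8),((OTU75,OTU15),(OTU68,(OTU47,OTU33)))) (10 taxa).
The MRCA of OTU11 and OTU34 subtends ((OTU57,((OTU14,OTU34),((OTU63,OTU17),OTU27))),((((((OTU62,OTU19),(OTU11,OTU2)),OTU8),((OTU75,OTU15),(OTU68,(OTU47,OTU33)))),(OTU4,OTU29,(OTU67,OTU22,OTU13))),(OTU64,(OTU38,(OTU43,OTU12))))) (25 taxa).
The first is nested inside the second, so OTU11 shares a more recent common ancestor with OTU33.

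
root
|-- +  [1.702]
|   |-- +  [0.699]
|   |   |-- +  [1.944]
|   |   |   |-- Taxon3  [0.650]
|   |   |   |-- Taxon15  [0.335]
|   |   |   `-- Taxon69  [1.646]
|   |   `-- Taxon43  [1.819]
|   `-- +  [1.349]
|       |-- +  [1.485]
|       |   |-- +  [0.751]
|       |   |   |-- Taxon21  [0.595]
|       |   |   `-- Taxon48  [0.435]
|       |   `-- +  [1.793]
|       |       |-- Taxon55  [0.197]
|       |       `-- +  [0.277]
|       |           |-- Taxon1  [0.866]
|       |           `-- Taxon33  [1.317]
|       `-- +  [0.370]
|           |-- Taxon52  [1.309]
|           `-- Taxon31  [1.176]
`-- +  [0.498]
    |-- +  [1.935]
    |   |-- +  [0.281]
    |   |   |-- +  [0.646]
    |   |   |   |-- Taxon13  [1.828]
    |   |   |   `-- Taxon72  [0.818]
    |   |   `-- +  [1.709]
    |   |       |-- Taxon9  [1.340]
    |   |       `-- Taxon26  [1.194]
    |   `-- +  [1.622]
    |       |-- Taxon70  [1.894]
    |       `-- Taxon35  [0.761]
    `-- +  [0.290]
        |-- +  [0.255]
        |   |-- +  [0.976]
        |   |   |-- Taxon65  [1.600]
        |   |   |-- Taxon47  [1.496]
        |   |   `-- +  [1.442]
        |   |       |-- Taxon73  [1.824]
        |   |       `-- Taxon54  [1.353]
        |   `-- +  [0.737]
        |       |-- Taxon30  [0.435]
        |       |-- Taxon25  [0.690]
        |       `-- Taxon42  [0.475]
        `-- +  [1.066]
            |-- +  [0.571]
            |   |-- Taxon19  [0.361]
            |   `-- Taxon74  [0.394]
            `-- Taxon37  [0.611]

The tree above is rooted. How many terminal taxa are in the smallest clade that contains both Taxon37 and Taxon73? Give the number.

10

The MRCA of Taxon37 and Taxon73 is the node subtending (((Taxon65,Taxon47,(Taxon73,Taxon54)),(Taxon30,Taxon25,Taxon42)),((Taxon19,Taxon74),Taxon37)).
That clade contains 10 terminal taxa: Taxon19, Taxon25, Taxon30, Taxon37, Taxon42, Taxon47, Taxon54, Taxon65, Taxon73, Taxon74.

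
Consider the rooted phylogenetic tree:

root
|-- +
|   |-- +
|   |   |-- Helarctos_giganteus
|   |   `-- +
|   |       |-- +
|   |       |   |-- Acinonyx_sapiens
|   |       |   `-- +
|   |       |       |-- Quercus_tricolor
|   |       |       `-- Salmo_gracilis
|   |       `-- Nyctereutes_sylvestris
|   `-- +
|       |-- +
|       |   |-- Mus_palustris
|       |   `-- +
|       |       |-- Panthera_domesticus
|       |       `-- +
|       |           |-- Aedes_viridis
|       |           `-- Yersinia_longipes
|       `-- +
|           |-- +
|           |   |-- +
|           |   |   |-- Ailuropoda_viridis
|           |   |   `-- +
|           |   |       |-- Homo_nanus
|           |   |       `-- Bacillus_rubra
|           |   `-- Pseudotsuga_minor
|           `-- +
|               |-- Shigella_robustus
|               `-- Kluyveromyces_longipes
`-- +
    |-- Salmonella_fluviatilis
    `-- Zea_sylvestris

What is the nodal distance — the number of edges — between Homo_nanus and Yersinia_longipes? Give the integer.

The MRCA of Homo_nanus and Yersinia_longipes is the node subtending ((Mus_palustris,(Panthera_domesticus,(Aedes_viridis,Yersinia_longipes))),(((Ailuropoda_viridis,(Homo_nanus,Bacillus_rubra)),Pseudotsuga_minor),(Shigella_robustus,Kluyveromyces_longipes))).
From Homo_nanus up to that node: 5 branches. From Yersinia_longipes up to the same node: 4 branches. Total: 5 + 4 = 9.

9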